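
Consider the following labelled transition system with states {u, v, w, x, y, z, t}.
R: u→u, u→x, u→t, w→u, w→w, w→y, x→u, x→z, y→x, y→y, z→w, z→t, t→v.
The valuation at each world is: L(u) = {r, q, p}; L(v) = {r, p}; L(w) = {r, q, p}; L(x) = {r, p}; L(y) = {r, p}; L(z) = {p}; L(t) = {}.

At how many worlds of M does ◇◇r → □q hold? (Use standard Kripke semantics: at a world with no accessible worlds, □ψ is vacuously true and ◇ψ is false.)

Let φ = ◇◇r → □q. Evaluate φ at each world:
  u (successors {u, x, t}): φ is false.
  v (successors ∅): φ is true.
  w (successors {u, w, y}): φ is false.
  x (successors {u, z}): φ is false.
  y (successors {x, y}): φ is false.
  z (successors {w, t}): φ is false.
  t (successors {v}): φ is true.
For instance, at y:
  At y: ◇◇r is true, □q is false, so ◇◇r → □q is false.
    At y: ◇◇r requires ◇r at some successor in {x, y}.
      ◇r holds at x, so ◇◇r is true at y.
    At y: □q requires q at every successor {x, y}.
      q fails at x, so □q is false at y.
Satisfying worlds: {v, t}

2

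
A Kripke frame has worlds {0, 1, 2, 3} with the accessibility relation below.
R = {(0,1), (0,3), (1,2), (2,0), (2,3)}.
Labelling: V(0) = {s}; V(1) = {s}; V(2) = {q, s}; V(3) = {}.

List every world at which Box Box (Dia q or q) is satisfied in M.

Recall that Box ψ holds at a world iff ψ holds at every accessible world, and Dia ψ holds iff ψ holds at some accessible world.
Let φ = Box Box (Dia q or q). Evaluate φ at each world:
  0 (successors {1, 3}): φ is true.
  1 (successors {2}): φ is false.
  2 (successors {0, 3}): φ is false.
  3 (successors ∅): φ is true.
For instance, at 1:
  At 1: Box Box (Dia q or q) requires Box (Dia q or q) at every successor {2}.
    Box (Dia q or q) fails at 2, so Box Box (Dia q or q) is false at 1.
      At 2: Box (Dia q or q) requires Dia q or q at every successor {0, 3}.
        Dia q or q fails at 0, so Box (Dia q or q) is false at 2.
Satisfying worlds: {0, 3}

0, 3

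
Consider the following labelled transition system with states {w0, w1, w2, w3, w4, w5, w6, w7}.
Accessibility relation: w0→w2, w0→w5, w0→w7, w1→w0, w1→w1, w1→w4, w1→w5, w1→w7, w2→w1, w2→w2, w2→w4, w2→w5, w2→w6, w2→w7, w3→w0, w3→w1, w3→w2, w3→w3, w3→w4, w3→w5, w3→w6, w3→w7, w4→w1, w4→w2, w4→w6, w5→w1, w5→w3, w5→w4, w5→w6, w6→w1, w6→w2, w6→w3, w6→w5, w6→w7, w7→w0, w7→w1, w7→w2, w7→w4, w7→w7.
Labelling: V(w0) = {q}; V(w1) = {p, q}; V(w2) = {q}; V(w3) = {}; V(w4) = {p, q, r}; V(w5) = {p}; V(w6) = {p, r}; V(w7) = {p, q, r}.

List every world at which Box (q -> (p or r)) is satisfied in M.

Let φ = Box (q -> (p or r)). Evaluate φ at each world:
  w0 (successors {w2, w5, w7}): φ is false.
  w1 (successors {w0, w1, w4, w5, w7}): φ is false.
  w2 (successors {w1, w2, w4, w5, w6, w7}): φ is false.
  w3 (successors {w0, w1, w2, w3, w4, w5, w6, w7}): φ is false.
  w4 (successors {w1, w2, w6}): φ is false.
  w5 (successors {w1, w3, w4, w6}): φ is true.
  w6 (successors {w1, w2, w3, w5, w7}): φ is false.
  w7 (successors {w0, w1, w2, w4, w7}): φ is false.
For instance, at w3:
  At w3: Box (q -> (p or r)) requires q -> (p or r) at every successor {w0, w1, w2, w3, w4, w5, w6, w7}.
    q -> (p or r) fails at w0, so Box (q -> (p or r)) is false at w3.
Satisfying worlds: {w5}

w5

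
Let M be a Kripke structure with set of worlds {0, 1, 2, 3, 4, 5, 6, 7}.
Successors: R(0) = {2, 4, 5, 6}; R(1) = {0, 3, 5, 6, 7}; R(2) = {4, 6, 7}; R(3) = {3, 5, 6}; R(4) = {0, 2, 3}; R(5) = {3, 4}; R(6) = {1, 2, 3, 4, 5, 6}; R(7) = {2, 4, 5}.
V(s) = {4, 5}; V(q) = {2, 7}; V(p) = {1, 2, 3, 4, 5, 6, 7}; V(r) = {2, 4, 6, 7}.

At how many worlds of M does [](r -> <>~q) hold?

8

Let φ = [](r -> <>~q). Evaluate φ at each world:
  0 (successors {2, 4, 5, 6}): φ is true.
  1 (successors {0, 3, 5, 6, 7}): φ is true.
  2 (successors {4, 6, 7}): φ is true.
  3 (successors {3, 5, 6}): φ is true.
  4 (successors {0, 2, 3}): φ is true.
  5 (successors {3, 4}): φ is true.
  6 (successors {1, 2, 3, 4, 5, 6}): φ is true.
  7 (successors {2, 4, 5}): φ is true.
For instance, at 2:
  At 2: [](r -> <>~q) requires r -> <>~q at every successor {4, 6, 7}.
      At 4: r is true, <>~q is true, so r -> <>~q is true.
      At 6: r is true, <>~q is true, so r -> <>~q is true.
      At 7: r is true, <>~q is true, so r -> <>~q is true.
  So [](r -> <>~q) is true at 2.
Satisfying worlds: {0, 1, 2, 3, 4, 5, 6, 7}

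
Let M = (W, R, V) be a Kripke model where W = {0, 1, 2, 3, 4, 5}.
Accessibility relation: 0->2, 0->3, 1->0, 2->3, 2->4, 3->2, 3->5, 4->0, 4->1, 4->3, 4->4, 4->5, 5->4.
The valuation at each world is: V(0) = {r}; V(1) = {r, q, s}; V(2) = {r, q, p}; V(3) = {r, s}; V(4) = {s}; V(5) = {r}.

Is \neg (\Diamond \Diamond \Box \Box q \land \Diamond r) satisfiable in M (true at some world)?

Yes

Recall that \Box ψ holds at a world iff ψ holds at every accessible world, and \Diamond ψ holds iff ψ holds at some accessible world.
Let φ = \neg (\Diamond \Diamond \Box \Box q \land \Diamond r). Evaluate φ at each world:
  0 (successors {2, 3}): φ is true.
  1 (successors {0}): φ is true.
  2 (successors {3, 4}): φ is true.
  3 (successors {2, 5}): φ is true.
  4 (successors {0, 1, 3, 4, 5}): φ is true.
  5 (successors {4}): φ is true.
Detail at 0 (witness):
  At 0: \Diamond \Diamond \Box \Box q \land \Diamond r is false, so \neg (\Diamond \Diamond \Box \Box q \land \Diamond r) is true.
    At 0: \Diamond \Diamond \Box \Box q is false, \Diamond r is true, so \Diamond \Diamond \Box \Box q \land \Diamond r is false.
      At 0: \Diamond \Diamond \Box \Box q requires \Diamond \Box \Box q at some successor in {2, 3}.
        At 2: \Diamond \Box \Box q is false.
        At 3: \Diamond \Box \Box q is false.
      So \Diamond \Diamond \Box \Box q is false at 0.
      At 0: \Diamond r requires r at some successor in {2, 3}.
        r holds at 2, so \Diamond r is true at 0.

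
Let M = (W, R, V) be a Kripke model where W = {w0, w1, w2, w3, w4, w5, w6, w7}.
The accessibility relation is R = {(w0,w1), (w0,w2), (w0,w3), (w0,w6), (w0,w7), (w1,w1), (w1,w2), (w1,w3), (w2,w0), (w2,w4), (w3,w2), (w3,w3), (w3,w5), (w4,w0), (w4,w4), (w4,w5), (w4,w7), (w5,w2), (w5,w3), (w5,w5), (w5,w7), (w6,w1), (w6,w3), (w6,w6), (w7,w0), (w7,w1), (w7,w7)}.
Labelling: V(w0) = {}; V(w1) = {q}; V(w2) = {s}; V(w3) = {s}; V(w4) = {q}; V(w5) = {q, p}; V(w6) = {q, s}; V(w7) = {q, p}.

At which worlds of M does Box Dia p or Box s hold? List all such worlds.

Let φ = Box Dia p or Box s. Evaluate φ at each world:
  w0 (successors {w1, w2, w3, w6, w7}): φ is false.
  w1 (successors {w1, w2, w3}): φ is false.
  w2 (successors {w0, w4}): φ is true.
  w3 (successors {w2, w3, w5}): φ is false.
  w4 (successors {w0, w4, w5, w7}): φ is true.
  w5 (successors {w2, w3, w5, w7}): φ is false.
  w6 (successors {w1, w3, w6}): φ is false.
  w7 (successors {w0, w1, w7}): φ is false.
For instance, at w5:
  At w5: Box Dia p is false, Box s is false, so Box Dia p or Box s is false.
    At w5: Box Dia p requires Dia p at every successor {w2, w3, w5, w7}.
      Dia p fails at w2, so Box Dia p is false at w5.
    At w5: Box s requires s at every successor {w2, w3, w5, w7}.
      s fails at w5, so Box s is false at w5.
Satisfying worlds: {w2, w4}

w2, w4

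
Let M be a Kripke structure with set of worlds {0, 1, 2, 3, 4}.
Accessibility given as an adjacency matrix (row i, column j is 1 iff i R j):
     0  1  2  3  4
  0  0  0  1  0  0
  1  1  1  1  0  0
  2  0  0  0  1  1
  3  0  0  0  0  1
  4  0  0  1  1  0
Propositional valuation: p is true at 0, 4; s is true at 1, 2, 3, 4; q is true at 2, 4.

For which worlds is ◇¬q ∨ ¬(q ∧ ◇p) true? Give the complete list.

Let φ = ◇¬q ∨ ¬(q ∧ ◇p). Evaluate φ at each world:
  0 (successors {2}): φ is true.
  1 (successors {0, 1, 2}): φ is true.
  2 (successors {3, 4}): φ is true.
  3 (successors {4}): φ is true.
  4 (successors {2, 3}): φ is true.
For instance, at 4:
  At 4: ◇¬q is true, ¬(q ∧ ◇p) is true, so ◇¬q ∨ ¬(q ∧ ◇p) is true.
    At 4: ◇¬q requires ¬q at some successor in {2, 3}.
      ¬q holds at 3, so ◇¬q is true at 4.
    At 4: q ∧ ◇p is false, so ¬(q ∧ ◇p) is true.
      At 4: q is true, ◇p is false, so q ∧ ◇p is false.
Satisfying worlds: {0, 1, 2, 3, 4}

0, 1, 2, 3, 4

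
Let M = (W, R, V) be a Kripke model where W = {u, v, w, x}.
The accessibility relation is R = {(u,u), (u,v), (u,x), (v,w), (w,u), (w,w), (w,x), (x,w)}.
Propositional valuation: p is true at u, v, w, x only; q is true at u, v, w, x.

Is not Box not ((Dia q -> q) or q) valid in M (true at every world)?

Yes

Let φ = not Box not ((Dia q -> q) or q). Evaluate φ at each world:
  u (successors {u, v, x}): φ is true.
  v (successors {w}): φ is true.
  w (successors {u, w, x}): φ is true.
  x (successors {w}): φ is true.
For instance, at w:
  At w: Box not ((Dia q -> q) or q) is false, so not Box not ((Dia q -> q) or q) is true.
    At w: Box not ((Dia q -> q) or q) requires not ((Dia q -> q) or q) at every successor {u, w, x}.
      not ((Dia q -> q) or q) fails at u, so Box not ((Dia q -> q) or q) is false at w.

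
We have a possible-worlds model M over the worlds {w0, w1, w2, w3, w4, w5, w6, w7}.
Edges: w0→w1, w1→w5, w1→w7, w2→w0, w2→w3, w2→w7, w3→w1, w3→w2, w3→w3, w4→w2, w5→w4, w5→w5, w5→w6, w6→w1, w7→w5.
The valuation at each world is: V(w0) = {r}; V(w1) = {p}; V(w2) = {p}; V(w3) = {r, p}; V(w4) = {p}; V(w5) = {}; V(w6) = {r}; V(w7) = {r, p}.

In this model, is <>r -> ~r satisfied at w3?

Recall that <>ψ holds at a world iff ψ holds at some accessible world.
At w3: <>r is true, ~r is false, so <>r -> ~r is false.
  At w3: <>r requires r at some successor in {w1, w2, w3}.
    r holds at w3, so <>r is true at w3.

No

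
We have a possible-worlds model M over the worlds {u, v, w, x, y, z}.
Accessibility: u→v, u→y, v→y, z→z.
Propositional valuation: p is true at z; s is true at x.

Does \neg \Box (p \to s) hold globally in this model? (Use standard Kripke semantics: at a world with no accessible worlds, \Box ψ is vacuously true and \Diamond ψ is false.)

No

Let φ = \neg \Box (p \to s). Evaluate φ at each world:
  u (successors {v, y}): φ is false.
  v (successors {y}): φ is false.
  w (successors ∅): φ is false.
  x (successors ∅): φ is false.
  y (successors ∅): φ is false.
  z (successors {z}): φ is true.
Detail at u (counterexample):
  At u: \Box (p \to s) is true, so \neg \Box (p \to s) is false.
    At u: \Box (p \to s) requires p \to s at every successor {v, y}.
      At v: p \to s is true.
      At y: p \to s is true.
    So \Box (p \to s) is true at u.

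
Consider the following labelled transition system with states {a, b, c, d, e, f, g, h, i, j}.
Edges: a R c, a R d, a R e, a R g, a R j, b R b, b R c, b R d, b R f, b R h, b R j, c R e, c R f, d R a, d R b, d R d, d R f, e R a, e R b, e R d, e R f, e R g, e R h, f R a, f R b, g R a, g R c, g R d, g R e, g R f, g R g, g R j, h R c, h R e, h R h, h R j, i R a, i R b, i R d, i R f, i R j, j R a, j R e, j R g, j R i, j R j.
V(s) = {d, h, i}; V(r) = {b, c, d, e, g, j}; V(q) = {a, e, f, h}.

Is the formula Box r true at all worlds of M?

No

Let φ = Box r. Evaluate φ at each world:
  a (successors {c, d, e, g, j}): φ is true.
  b (successors {b, c, d, f, h, j}): φ is false.
  c (successors {e, f}): φ is false.
  d (successors {a, b, d, f}): φ is false.
  e (successors {a, b, d, f, g, h}): φ is false.
  f (successors {a, b}): φ is false.
  g (successors {a, c, d, e, f, g, j}): φ is false.
  h (successors {c, e, h, j}): φ is false.
  i (successors {a, b, d, f, j}): φ is false.
  j (successors {a, e, g, i, j}): φ is false.
Detail at b (counterexample):
  At b: Box r requires r at every successor {b, c, d, f, h, j}.
    r fails at f, so Box r is false at b.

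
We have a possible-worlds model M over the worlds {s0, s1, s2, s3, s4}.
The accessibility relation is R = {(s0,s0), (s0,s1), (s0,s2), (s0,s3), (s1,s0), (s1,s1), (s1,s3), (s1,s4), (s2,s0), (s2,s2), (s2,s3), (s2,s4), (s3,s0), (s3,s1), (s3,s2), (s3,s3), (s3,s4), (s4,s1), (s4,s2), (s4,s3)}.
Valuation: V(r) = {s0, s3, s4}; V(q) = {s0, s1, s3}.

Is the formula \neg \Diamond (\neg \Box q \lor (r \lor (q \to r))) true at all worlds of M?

Let φ = \neg \Diamond (\neg \Box q \lor (r \lor (q \to r))). Evaluate φ at each world:
  s0 (successors {s0, s1, s2, s3}): φ is false.
  s1 (successors {s0, s1, s3, s4}): φ is false.
  s2 (successors {s0, s2, s3, s4}): φ is false.
  s3 (successors {s0, s1, s2, s3, s4}): φ is false.
  s4 (successors {s1, s2, s3}): φ is false.
Detail at s0 (counterexample):
  At s0: \Diamond (\neg \Box q \lor (r \lor (q \to r))) is true, so \neg \Diamond (\neg \Box q \lor (r \lor (q \to r))) is false.
    At s0: \Diamond (\neg \Box q \lor (r \lor (q \to r))) requires \neg \Box q \lor (r \lor (q \to r)) at some successor in {s0, s1, s2, s3}.
      \neg \Box q \lor (r \lor (q \to r)) holds at s0, so \Diamond (\neg \Box q \lor (r \lor (q \to r))) is true at s0.

No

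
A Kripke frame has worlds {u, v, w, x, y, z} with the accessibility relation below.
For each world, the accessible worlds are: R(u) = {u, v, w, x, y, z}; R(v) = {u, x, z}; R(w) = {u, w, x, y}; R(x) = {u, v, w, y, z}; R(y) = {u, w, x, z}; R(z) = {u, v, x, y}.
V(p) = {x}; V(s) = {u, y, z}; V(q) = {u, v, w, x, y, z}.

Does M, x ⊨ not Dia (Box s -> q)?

No

Recall that Box ψ holds at a world iff ψ holds at every accessible world, and Dia ψ holds iff ψ holds at some accessible world.
At x: Dia (Box s -> q) is true, so not Dia (Box s -> q) is false.
  At x: Dia (Box s -> q) requires Box s -> q at some successor in {u, v, w, y, z}.
    Box s -> q holds at u, so Dia (Box s -> q) is true at x.
      At u: Box s is false, q is true, so Box s -> q is true.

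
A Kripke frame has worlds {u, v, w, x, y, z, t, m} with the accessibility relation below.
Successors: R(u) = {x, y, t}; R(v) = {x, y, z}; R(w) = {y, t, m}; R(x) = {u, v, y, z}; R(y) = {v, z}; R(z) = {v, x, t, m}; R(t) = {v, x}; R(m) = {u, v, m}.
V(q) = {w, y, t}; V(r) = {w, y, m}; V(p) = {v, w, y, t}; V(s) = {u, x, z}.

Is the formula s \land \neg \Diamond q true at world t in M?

No

At t: s is false, \neg \Diamond q is true, so s \land \neg \Diamond q is false.
  At t: \Diamond q is false, so \neg \Diamond q is true.
    At t: \Diamond q requires q at some successor in {v, x}.
      At v: q is false.
      At x: q is false.
    So \Diamond q is false at t.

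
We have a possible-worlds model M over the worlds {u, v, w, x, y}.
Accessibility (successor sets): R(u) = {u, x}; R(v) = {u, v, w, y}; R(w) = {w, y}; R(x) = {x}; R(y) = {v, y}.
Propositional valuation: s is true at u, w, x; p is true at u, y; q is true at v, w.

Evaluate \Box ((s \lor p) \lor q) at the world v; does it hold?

At v: \Box ((s \lor p) \lor q) requires (s \lor p) \lor q at every successor {u, v, w, y}.
  At u: (s \lor p) \lor q is true.
  At v: (s \lor p) \lor q is true.
  At w: (s \lor p) \lor q is true.
  At y: (s \lor p) \lor q is true.
So \Box ((s \lor p) \lor q) is true at v.

Yes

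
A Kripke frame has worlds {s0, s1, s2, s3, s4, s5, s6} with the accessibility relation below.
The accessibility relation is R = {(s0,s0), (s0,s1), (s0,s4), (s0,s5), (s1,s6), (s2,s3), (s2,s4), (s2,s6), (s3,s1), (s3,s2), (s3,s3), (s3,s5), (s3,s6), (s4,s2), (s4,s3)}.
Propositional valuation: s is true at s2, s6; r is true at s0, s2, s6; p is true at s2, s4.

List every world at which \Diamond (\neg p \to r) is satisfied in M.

Recall that \Diamond ψ holds at a world iff ψ holds at some accessible world.
Let φ = \Diamond (\neg p \to r). Evaluate φ at each world:
  s0 (successors {s0, s1, s4, s5}): φ is true.
  s1 (successors {s6}): φ is true.
  s2 (successors {s3, s4, s6}): φ is true.
  s3 (successors {s1, s2, s3, s5, s6}): φ is true.
  s4 (successors {s2, s3}): φ is true.
  s5 (successors ∅): φ is false.
  s6 (successors ∅): φ is false.
For instance, at s3:
  At s3: \Diamond (\neg p \to r) requires \neg p \to r at some successor in {s1, s2, s3, s5, s6}.
    \neg p \to r holds at s2, so \Diamond (\neg p \to r) is true at s3.
Satisfying worlds: {s0, s1, s2, s3, s4}

s0, s1, s2, s3, s4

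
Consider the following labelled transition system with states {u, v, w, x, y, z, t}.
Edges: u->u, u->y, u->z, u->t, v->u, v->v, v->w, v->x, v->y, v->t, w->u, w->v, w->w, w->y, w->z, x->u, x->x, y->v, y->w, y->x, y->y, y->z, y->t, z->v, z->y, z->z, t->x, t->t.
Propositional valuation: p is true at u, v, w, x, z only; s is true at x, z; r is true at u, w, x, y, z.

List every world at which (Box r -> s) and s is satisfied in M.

x, z

Recall that Box ψ holds at a world iff ψ holds at every accessible world, and Dia ψ holds iff ψ holds at some accessible world.
Let φ = (Box r -> s) and s. Evaluate φ at each world:
  u (successors {u, y, z, t}): φ is false.
  v (successors {u, v, w, x, y, t}): φ is false.
  w (successors {u, v, w, y, z}): φ is false.
  x (successors {u, x}): φ is true.
  y (successors {v, w, x, y, z, t}): φ is false.
  z (successors {v, y, z}): φ is true.
  t (successors {x, t}): φ is false.
For instance, at t:
  At t: Box r -> s is true, s is false, so (Box r -> s) and s is false.
    At t: Box r is false, s is false, so Box r -> s is true.
      At t: Box r requires r at every successor {x, t}.
        r fails at t, so Box r is false at t.
Satisfying worlds: {x, z}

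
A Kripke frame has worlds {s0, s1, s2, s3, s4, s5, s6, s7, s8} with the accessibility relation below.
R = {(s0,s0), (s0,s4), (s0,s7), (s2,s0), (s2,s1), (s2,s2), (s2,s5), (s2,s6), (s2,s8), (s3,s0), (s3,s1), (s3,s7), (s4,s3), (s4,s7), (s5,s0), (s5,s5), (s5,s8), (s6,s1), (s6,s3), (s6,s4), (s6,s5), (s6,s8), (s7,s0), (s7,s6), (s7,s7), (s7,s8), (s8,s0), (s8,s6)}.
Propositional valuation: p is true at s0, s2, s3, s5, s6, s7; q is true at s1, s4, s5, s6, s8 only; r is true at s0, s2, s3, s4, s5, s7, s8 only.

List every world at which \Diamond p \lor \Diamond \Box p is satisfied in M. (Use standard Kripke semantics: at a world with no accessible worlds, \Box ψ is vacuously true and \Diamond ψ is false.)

Let φ = \Diamond p \lor \Diamond \Box p. Evaluate φ at each world:
  s0 (successors {s0, s4, s7}): φ is true.
  s1 (successors ∅): φ is false.
  s2 (successors {s0, s1, s2, s5, s6, s8}): φ is true.
  s3 (successors {s0, s1, s7}): φ is true.
  s4 (successors {s3, s7}): φ is true.
  s5 (successors {s0, s5, s8}): φ is true.
  s6 (successors {s1, s3, s4, s5, s8}): φ is true.
  s7 (successors {s0, s6, s7, s8}): φ is true.
  s8 (successors {s0, s6}): φ is true.
For instance, at s7:
  At s7: \Diamond p is true, \Diamond \Box p is true, so \Diamond p \lor \Diamond \Box p is true.
    At s7: \Diamond p requires p at some successor in {s0, s6, s7, s8}.
      p holds at s0, so \Diamond p is true at s7.
    At s7: \Diamond \Box p requires \Box p at some successor in {s0, s6, s7, s8}.
      \Box p holds at s8, so \Diamond \Box p is true at s7.
Satisfying worlds: {s0, s2, s3, s4, s5, s6, s7, s8}

s0, s2, s3, s4, s5, s6, s7, s8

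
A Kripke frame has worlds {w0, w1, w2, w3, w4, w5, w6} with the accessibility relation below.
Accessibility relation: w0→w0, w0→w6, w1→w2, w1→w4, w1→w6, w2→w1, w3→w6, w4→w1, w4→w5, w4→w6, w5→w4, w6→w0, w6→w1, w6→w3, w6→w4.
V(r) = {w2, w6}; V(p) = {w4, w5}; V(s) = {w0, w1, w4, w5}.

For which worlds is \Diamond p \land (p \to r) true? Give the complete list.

w1, w6

Let φ = \Diamond p \land (p \to r). Evaluate φ at each world:
  w0 (successors {w0, w6}): φ is false.
  w1 (successors {w2, w4, w6}): φ is true.
  w2 (successors {w1}): φ is false.
  w3 (successors {w6}): φ is false.
  w4 (successors {w1, w5, w6}): φ is false.
  w5 (successors {w4}): φ is false.
  w6 (successors {w0, w1, w3, w4}): φ is true.
For instance, at w5:
  At w5: \Diamond p is true, p \to r is false, so \Diamond p \land (p \to r) is false.
    At w5: \Diamond p requires p at some successor in {w4}.
      p holds at w4, so \Diamond p is true at w5.
Satisfying worlds: {w1, w6}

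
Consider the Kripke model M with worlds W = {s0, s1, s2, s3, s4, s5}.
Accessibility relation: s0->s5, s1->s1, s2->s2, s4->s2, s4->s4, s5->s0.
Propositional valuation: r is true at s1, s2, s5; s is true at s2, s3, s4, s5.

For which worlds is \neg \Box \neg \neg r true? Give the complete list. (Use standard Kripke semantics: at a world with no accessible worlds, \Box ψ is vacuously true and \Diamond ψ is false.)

Let φ = \neg \Box \neg \neg r. Evaluate φ at each world:
  s0 (successors {s5}): φ is false.
  s1 (successors {s1}): φ is false.
  s2 (successors {s2}): φ is false.
  s3 (successors ∅): φ is false.
  s4 (successors {s2, s4}): φ is true.
  s5 (successors {s0}): φ is true.
For instance, at s4:
  At s4: \Box \neg \neg r is false, so \neg \Box \neg \neg r is true.
    At s4: \Box \neg \neg r requires \neg \neg r at every successor {s2, s4}.
      \neg \neg r fails at s4, so \Box \neg \neg r is false at s4.
Satisfying worlds: {s4, s5}

s4, s5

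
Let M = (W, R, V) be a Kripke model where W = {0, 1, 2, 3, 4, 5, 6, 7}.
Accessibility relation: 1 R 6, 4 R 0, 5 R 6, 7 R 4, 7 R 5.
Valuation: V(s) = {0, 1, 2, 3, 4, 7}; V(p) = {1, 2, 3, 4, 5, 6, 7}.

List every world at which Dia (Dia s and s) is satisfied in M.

Recall that Dia ψ holds at a world iff ψ holds at some accessible world.
Let φ = Dia (Dia s and s). Evaluate φ at each world:
  0 (successors ∅): φ is false.
  1 (successors {6}): φ is false.
  2 (successors ∅): φ is false.
  3 (successors ∅): φ is false.
  4 (successors {0}): φ is false.
  5 (successors {6}): φ is false.
  6 (successors ∅): φ is false.
  7 (successors {4, 5}): φ is true.
For instance, at 7:
  At 7: Dia (Dia s and s) requires Dia s and s at some successor in {4, 5}.
    Dia s and s holds at 4, so Dia (Dia s and s) is true at 7.
      At 4: Dia s is true, s is true, so Dia s and s is true.
Satisfying worlds: {7}

7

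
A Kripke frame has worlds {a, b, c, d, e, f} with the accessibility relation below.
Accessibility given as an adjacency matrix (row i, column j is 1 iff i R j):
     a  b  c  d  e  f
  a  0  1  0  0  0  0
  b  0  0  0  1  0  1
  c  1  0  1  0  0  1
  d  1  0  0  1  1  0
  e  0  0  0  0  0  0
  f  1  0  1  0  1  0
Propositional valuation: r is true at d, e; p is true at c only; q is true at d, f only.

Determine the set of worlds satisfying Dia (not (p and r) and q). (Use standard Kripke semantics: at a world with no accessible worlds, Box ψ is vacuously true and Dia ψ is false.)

b, c, d

Recall that Dia ψ holds at a world iff ψ holds at some accessible world.
Let φ = Dia (not (p and r) and q). Evaluate φ at each world:
  a (successors {b}): φ is false.
  b (successors {d, f}): φ is true.
  c (successors {a, c, f}): φ is true.
  d (successors {a, d, e}): φ is true.
  e (successors ∅): φ is false.
  f (successors {a, c, e}): φ is false.
For instance, at d:
  At d: Dia (not (p and r) and q) requires not (p and r) and q at some successor in {a, d, e}.
    not (p and r) and q holds at d, so Dia (not (p and r) and q) is true at d.
Satisfying worlds: {b, c, d}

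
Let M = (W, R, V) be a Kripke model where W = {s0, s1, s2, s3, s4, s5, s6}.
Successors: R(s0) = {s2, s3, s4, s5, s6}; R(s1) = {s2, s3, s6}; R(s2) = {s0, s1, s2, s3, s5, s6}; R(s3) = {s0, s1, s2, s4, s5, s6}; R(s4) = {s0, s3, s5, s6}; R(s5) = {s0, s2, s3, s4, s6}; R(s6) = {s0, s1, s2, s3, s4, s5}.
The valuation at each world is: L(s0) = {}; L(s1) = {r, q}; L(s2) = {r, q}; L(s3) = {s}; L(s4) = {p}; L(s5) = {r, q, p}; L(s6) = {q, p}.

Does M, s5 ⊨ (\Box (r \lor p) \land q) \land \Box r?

At s5: \Box (r \lor p) \land q is false, \Box r is false, so (\Box (r \lor p) \land q) \land \Box r is false.
  At s5: \Box (r \lor p) is false, q is true, so \Box (r \lor p) \land q is false.
    At s5: \Box (r \lor p) requires r \lor p at every successor {s0, s2, s3, s4, s6}.
      r \lor p fails at s0, so \Box (r \lor p) is false at s5.
  At s5: \Box r requires r at every successor {s0, s2, s3, s4, s6}.
    r fails at s0, so \Box r is false at s5.

No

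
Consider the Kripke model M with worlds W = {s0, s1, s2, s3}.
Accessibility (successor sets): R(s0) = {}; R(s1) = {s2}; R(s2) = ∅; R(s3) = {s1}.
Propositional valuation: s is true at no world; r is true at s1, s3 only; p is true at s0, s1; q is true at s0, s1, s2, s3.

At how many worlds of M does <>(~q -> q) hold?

2

Let φ = <>(~q -> q). Evaluate φ at each world:
  s0 (successors ∅): φ is false.
  s1 (successors {s2}): φ is true.
  s2 (successors ∅): φ is false.
  s3 (successors {s1}): φ is true.
For instance, at s3:
  At s3: <>(~q -> q) requires ~q -> q at some successor in {s1}.
    ~q -> q holds at s1, so <>(~q -> q) is true at s3.
Satisfying worlds: {s1, s3}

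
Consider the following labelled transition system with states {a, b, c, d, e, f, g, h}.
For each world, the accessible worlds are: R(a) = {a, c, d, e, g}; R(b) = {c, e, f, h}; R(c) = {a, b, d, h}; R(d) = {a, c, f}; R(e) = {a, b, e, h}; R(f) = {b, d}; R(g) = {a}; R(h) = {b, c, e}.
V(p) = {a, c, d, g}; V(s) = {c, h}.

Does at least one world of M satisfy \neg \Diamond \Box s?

Recall that \Box ψ holds at a world iff ψ holds at every accessible world, and \Diamond ψ holds iff ψ holds at some accessible world.
Let φ = \neg \Diamond \Box s. Evaluate φ at each world:
  a (successors {a, c, d, e, g}): φ is true.
  b (successors {c, e, f, h}): φ is true.
  c (successors {a, b, d, h}): φ is true.
  d (successors {a, c, f}): φ is true.
  e (successors {a, b, e, h}): φ is true.
  f (successors {b, d}): φ is true.
  g (successors {a}): φ is true.
  h (successors {b, c, e}): φ is true.
Detail at a (witness):
  At a: \Diamond \Box s is false, so \neg \Diamond \Box s is true.
    At a: \Diamond \Box s requires \Box s at some successor in {a, c, d, e, g}.
      At a: \Box s is false.
      At c: \Box s is false.
      At d: \Box s is false.
      At e: \Box s is false.
      At g: \Box s is false.
    So \Diamond \Box s is false at a.

Yes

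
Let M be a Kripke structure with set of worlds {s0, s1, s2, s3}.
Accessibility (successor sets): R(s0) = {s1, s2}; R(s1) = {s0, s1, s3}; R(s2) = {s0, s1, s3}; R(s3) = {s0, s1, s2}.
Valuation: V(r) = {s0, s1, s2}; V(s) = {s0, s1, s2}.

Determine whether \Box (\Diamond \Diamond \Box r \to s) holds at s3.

Yes

At s3: \Box (\Diamond \Diamond \Box r \to s) requires \Diamond \Diamond \Box r \to s at every successor {s0, s1, s2}.
    At s0: \Diamond \Diamond \Box r is true, s is true, so \Diamond \Diamond \Box r \to s is true.
      At s0: \Diamond \Diamond \Box r requires \Diamond \Box r at some successor in {s1, s2}.
        \Diamond \Box r holds at s1, so \Diamond \Diamond \Box r is true at s0.
    At s1: \Diamond \Diamond \Box r is true, s is true, so \Diamond \Diamond \Box r \to s is true.
      At s1: \Diamond \Diamond \Box r requires \Diamond \Box r at some successor in {s0, s1, s3}.
        \Diamond \Box r holds at s1, so \Diamond \Diamond \Box r is true at s1.
    At s2: \Diamond \Diamond \Box r is true, s is true, so \Diamond \Diamond \Box r \to s is true.
      At s2: \Diamond \Diamond \Box r requires \Diamond \Box r at some successor in {s0, s1, s3}.
        \Diamond \Box r holds at s1, so \Diamond \Diamond \Box r is true at s2.
So \Box (\Diamond \Diamond \Box r \to s) is true at s3.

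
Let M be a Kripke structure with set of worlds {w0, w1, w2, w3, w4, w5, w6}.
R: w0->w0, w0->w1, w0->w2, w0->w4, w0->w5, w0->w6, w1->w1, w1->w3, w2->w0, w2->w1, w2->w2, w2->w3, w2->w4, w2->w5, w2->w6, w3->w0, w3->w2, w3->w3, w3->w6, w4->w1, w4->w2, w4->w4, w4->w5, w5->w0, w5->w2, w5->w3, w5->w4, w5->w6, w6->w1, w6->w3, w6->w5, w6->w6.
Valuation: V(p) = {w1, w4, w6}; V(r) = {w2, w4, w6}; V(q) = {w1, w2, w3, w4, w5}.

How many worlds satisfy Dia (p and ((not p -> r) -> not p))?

Let φ = Dia (p and ((not p -> r) -> not p)). Evaluate φ at each world:
  w0 (successors {w0, w1, w2, w4, w5, w6}): φ is false.
  w1 (successors {w1, w3}): φ is false.
  w2 (successors {w0, w1, w2, w3, w4, w5, w6}): φ is false.
  w3 (successors {w0, w2, w3, w6}): φ is false.
  w4 (successors {w1, w2, w4, w5}): φ is false.
  w5 (successors {w0, w2, w3, w4, w6}): φ is false.
  w6 (successors {w1, w3, w5, w6}): φ is false.
For instance, at w0:
  At w0: Dia (p and ((not p -> r) -> not p)) requires p and ((not p -> r) -> not p) at some successor in {w0, w1, w2, w4, w5, w6}.
    At w0: p and ((not p -> r) -> not p) is false.
    At w1: p and ((not p -> r) -> not p) is false.
    At w2: p and ((not p -> r) -> not p) is false.
    At w4: p and ((not p -> r) -> not p) is false.
    At w5: p and ((not p -> r) -> not p) is false.
    At w6: p and ((not p -> r) -> not p) is false.
  So Dia (p and ((not p -> r) -> not p)) is false at w0.
Satisfying worlds: none.

0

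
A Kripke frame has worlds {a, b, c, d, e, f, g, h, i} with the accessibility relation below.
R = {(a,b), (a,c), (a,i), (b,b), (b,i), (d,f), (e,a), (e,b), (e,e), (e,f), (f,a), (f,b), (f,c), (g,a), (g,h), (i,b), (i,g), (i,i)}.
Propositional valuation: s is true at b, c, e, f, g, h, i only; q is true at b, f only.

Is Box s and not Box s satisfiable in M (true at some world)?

No

Let φ = Box s and not Box s. Evaluate φ at each world:
  a (successors {b, c, i}): φ is false.
  b (successors {b, i}): φ is false.
  c (successors ∅): φ is false.
  d (successors {f}): φ is false.
  e (successors {a, b, e, f}): φ is false.
  f (successors {a, b, c}): φ is false.
  g (successors {a, h}): φ is false.
  h (successors ∅): φ is false.
  i (successors {b, g, i}): φ is false.
For instance, at b:
  At b: Box s is true, not Box s is false, so Box s and not Box s is false.
    At b: Box s requires s at every successor {b, i}.
      At b: s is true.
      At i: s is true.
    So Box s is true at b.
    At b: Box s is true, so not Box s is false.
      At b: Box s requires s at every successor {b, i}.
        At b: s is true.
        At i: s is true.
      So Box s is true at b.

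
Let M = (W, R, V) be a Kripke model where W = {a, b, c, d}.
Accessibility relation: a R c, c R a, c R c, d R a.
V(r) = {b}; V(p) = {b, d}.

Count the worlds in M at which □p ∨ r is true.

Let φ = □p ∨ r. Evaluate φ at each world:
  a (successors {c}): φ is false.
  b (successors ∅): φ is true.
  c (successors {a, c}): φ is false.
  d (successors {a}): φ is false.
For instance, at c:
  At c: □p is false, r is false, so □p ∨ r is false.
    At c: □p requires p at every successor {a, c}.
      p fails at a, so □p is false at c.
Satisfying worlds: {b}

1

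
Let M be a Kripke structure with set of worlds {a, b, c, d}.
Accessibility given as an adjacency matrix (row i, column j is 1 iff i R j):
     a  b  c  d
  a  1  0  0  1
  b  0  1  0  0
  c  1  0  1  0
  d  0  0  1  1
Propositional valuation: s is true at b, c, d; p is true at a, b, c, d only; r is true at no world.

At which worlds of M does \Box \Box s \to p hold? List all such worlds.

a, b, c, d

Let φ = \Box \Box s \to p. Evaluate φ at each world:
  a (successors {a, d}): φ is true.
  b (successors {b}): φ is true.
  c (successors {a, c}): φ is true.
  d (successors {c, d}): φ is true.
For instance, at b:
  At b: \Box \Box s is true, p is true, so \Box \Box s \to p is true.
    At b: \Box \Box s requires \Box s at every successor {b}.
      At b: \Box s is true.
    So \Box \Box s is true at b.
Satisfying worlds: {a, b, c, d}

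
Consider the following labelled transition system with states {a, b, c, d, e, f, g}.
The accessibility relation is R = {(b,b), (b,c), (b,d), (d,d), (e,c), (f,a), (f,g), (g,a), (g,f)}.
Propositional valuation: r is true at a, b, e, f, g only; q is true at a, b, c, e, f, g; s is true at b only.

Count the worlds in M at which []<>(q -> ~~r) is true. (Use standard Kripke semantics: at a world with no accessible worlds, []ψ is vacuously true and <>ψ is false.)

3

Let φ = []<>(q -> ~~r). Evaluate φ at each world:
  a (successors ∅): φ is true.
  b (successors {b, c, d}): φ is false.
  c (successors ∅): φ is true.
  d (successors {d}): φ is true.
  e (successors {c}): φ is false.
  f (successors {a, g}): φ is false.
  g (successors {a, f}): φ is false.
For instance, at g:
  At g: []<>(q -> ~~r) requires <>(q -> ~~r) at every successor {a, f}.
    <>(q -> ~~r) fails at a, so []<>(q -> ~~r) is false at g.
      At a: no accessible worlds, so <>(q -> ~~r) is false.
Satisfying worlds: {a, c, d}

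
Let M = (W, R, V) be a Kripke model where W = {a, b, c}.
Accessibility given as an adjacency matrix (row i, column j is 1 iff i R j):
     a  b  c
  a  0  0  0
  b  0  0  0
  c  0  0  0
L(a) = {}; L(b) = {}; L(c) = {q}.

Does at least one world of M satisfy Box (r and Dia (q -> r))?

Yes

Recall that Box ψ holds at a world iff ψ holds at every accessible world, and Dia ψ holds iff ψ holds at some accessible world.
Let φ = Box (r and Dia (q -> r)). Evaluate φ at each world:
  a (successors ∅): φ is true.
  b (successors ∅): φ is true.
  c (successors ∅): φ is true.
Detail at a (witness):
  At a: no accessible worlds, so Box (r and Dia (q -> r)) holds vacuously.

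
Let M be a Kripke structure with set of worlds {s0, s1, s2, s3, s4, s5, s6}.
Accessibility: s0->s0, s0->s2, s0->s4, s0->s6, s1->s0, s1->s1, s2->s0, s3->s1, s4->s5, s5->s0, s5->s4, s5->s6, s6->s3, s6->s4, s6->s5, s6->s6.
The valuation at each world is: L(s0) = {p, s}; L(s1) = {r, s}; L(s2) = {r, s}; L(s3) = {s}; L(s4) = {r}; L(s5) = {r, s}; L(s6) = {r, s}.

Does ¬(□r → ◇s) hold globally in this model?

Recall that □ψ holds at a world iff ψ holds at every accessible world, and ◇ψ holds iff ψ holds at some accessible world.
Let φ = ¬(□r → ◇s). Evaluate φ at each world:
  s0 (successors {s0, s2, s4, s6}): φ is false.
  s1 (successors {s0, s1}): φ is false.
  s2 (successors {s0}): φ is false.
  s3 (successors {s1}): φ is false.
  s4 (successors {s5}): φ is false.
  s5 (successors {s0, s4, s6}): φ is false.
  s6 (successors {s3, s4, s5, s6}): φ is false.
Detail at s0 (counterexample):
  At s0: □r → ◇s is true, so ¬(□r → ◇s) is false.
    At s0: □r is false, ◇s is true, so □r → ◇s is true.
      At s0: □r requires r at every successor {s0, s2, s4, s6}.
        r fails at s0, so □r is false at s0.
      At s0: ◇s requires s at some successor in {s0, s2, s4, s6}.
        s holds at s0, so ◇s is true at s0.

No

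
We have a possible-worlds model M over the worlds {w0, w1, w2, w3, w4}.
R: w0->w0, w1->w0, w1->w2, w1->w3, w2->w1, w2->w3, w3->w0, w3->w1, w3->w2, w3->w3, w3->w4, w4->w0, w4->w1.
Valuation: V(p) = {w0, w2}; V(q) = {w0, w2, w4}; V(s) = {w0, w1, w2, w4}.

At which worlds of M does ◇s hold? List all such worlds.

w0, w1, w2, w3, w4

Let φ = ◇s. Evaluate φ at each world:
  w0 (successors {w0}): φ is true.
  w1 (successors {w0, w2, w3}): φ is true.
  w2 (successors {w1, w3}): φ is true.
  w3 (successors {w0, w1, w2, w3, w4}): φ is true.
  w4 (successors {w0, w1}): φ is true.
For instance, at w2:
  At w2: ◇s requires s at some successor in {w1, w3}.
    s holds at w1, so ◇s is true at w2.
Satisfying worlds: {w0, w1, w2, w3, w4}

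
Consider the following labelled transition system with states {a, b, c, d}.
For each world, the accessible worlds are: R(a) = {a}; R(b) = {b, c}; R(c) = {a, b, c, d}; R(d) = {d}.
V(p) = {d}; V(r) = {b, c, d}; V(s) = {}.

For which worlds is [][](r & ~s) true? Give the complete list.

Let φ = [][](r & ~s). Evaluate φ at each world:
  a (successors {a}): φ is false.
  b (successors {b, c}): φ is false.
  c (successors {a, b, c, d}): φ is false.
  d (successors {d}): φ is true.
For instance, at c:
  At c: [][](r & ~s) requires [](r & ~s) at every successor {a, b, c, d}.
    [](r & ~s) fails at a, so [][](r & ~s) is false at c.
      At a: [](r & ~s) requires r & ~s at every successor {a}.
        r & ~s fails at a, so [](r & ~s) is false at a.
Satisfying worlds: {d}

d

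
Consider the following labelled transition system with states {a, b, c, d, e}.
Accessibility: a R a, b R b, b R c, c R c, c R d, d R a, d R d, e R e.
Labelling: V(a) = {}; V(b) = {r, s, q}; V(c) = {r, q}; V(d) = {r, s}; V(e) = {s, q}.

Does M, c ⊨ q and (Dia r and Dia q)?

Yes

At c: q is true, Dia r and Dia q is true, so q and (Dia r and Dia q) is true.
  At c: Dia r is true, Dia q is true, so Dia r and Dia q is true.
    At c: Dia r requires r at some successor in {c, d}.
      r holds at c, so Dia r is true at c.
    At c: Dia q requires q at some successor in {c, d}.
      q holds at c, so Dia q is true at c.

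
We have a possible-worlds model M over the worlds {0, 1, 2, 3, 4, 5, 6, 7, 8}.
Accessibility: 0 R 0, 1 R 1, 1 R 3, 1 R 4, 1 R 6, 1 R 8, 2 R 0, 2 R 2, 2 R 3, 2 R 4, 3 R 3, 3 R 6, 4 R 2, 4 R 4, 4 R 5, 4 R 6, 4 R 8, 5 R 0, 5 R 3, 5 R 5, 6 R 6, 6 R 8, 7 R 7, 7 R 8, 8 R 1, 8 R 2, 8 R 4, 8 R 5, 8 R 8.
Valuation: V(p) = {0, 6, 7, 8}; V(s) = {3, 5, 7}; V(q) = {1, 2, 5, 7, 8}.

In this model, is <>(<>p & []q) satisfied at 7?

Yes

At 7: <>(<>p & []q) requires <>p & []q at some successor in {7, 8}.
  <>p & []q holds at 7, so <>(<>p & []q) is true at 7.
    At 7: <>p is true, []q is true, so <>p & []q is true.
      At 7: <>p requires p at some successor in {7, 8}.
        p holds at 7, so <>p is true at 7.
      At 7: []q requires q at every successor {7, 8}.
        At 7: q is true.
        At 8: q is true.
      So []q is true at 7.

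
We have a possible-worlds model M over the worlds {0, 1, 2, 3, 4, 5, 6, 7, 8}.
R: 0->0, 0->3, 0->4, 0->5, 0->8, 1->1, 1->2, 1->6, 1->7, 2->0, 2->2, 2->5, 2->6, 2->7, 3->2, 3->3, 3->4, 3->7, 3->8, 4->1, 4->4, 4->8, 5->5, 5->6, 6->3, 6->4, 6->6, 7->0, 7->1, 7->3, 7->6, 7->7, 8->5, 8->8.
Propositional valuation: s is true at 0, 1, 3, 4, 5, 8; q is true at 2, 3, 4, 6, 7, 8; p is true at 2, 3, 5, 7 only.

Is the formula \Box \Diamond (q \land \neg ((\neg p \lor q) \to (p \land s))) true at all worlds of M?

Let φ = \Box \Diamond (q \land \neg ((\neg p \lor q) \to (p \land s))). Evaluate φ at each world:
  0 (successors {0, 3, 4, 5, 8}): φ is true.
  1 (successors {1, 2, 6, 7}): φ is true.
  2 (successors {0, 2, 5, 6, 7}): φ is true.
  3 (successors {2, 3, 4, 7, 8}): φ is true.
  4 (successors {1, 4, 8}): φ is true.
  5 (successors {5, 6}): φ is true.
  6 (successors {3, 4, 6}): φ is true.
  7 (successors {0, 1, 3, 6, 7}): φ is true.
  8 (successors {5, 8}): φ is true.
For instance, at 0:
  At 0: \Box \Diamond (q \land \neg ((\neg p \lor q) \to (p \land s))) requires \Diamond (q \land \neg ((\neg p \lor q) \to (p \land s))) at every successor {0, 3, 4, 5, 8}.
    At 0: \Diamond (q \land \neg ((\neg p \lor q) \to (p \land s))) is true.
    At 3: \Diamond (q \land \neg ((\neg p \lor q) \to (p \land s))) is true.
    At 4: \Diamond (q \land \neg ((\neg p \lor q) \to (p \land s))) is true.
    At 5: \Diamond (q \land \neg ((\neg p \lor q) \to (p \land s))) is true.
    At 8: \Diamond (q \land \neg ((\neg p \lor q) \to (p \land s))) is true.
  So \Box \Diamond (q \land \neg ((\neg p \lor q) \to (p \land s))) is true at 0.

Yes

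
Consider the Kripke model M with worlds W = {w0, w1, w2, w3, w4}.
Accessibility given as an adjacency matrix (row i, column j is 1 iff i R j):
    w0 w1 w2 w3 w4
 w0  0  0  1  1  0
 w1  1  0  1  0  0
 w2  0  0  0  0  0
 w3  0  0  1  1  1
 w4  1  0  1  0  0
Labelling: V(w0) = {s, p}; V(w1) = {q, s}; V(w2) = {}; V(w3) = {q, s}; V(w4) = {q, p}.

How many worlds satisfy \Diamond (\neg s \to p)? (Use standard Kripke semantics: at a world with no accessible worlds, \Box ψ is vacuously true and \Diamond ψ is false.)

4

Let φ = \Diamond (\neg s \to p). Evaluate φ at each world:
  w0 (successors {w2, w3}): φ is true.
  w1 (successors {w0, w2}): φ is true.
  w2 (successors ∅): φ is false.
  w3 (successors {w2, w3, w4}): φ is true.
  w4 (successors {w0, w2}): φ is true.
For instance, at w0:
  At w0: \Diamond (\neg s \to p) requires \neg s \to p at some successor in {w2, w3}.
    \neg s \to p holds at w3, so \Diamond (\neg s \to p) is true at w0.
Satisfying worlds: {w0, w1, w3, w4}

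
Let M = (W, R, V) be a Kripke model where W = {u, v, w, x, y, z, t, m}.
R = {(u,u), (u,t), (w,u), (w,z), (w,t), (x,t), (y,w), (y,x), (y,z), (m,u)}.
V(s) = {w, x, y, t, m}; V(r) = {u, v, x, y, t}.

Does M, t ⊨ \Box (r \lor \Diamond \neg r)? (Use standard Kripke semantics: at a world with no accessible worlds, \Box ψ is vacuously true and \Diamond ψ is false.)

At t: no accessible worlds, so \Box (r \lor \Diamond \neg r) holds vacuously.

Yes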